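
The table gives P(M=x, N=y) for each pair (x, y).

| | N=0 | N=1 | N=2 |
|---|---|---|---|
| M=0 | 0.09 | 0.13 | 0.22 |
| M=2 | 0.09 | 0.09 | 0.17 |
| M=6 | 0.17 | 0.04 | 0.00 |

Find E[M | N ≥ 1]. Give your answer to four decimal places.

P(N ≥ 1) = 0.65.
Summing M·P(M=x,N=y) over the conditioning event gives 0.76.
E[M | N ≥ 1] = (0.76) / (0.65) = 1.1692.

1.1692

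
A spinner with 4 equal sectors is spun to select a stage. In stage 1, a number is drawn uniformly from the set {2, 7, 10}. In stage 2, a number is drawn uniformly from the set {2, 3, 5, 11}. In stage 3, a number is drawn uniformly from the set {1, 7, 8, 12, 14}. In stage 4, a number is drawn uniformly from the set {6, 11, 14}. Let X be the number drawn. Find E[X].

E[X | stage 1] = (2+7+10)/3 = 19/3.
E[X | stage 2] = (2+3+5+11)/4 = 21/4.
E[X | stage 3] = (1+7+8+12+14)/5 = 42/5.
E[X | stage 4] = (6+11+14)/3 = 31/3.
E[X] = (1/4)·(19/3) + (1/4)·(21/4) + (1/4)·(42/5) + (1/4)·(31/3) = 1819/240.

1819/240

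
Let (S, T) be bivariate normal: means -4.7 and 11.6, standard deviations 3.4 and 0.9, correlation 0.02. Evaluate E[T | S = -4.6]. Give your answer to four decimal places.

The regression of T on S has slope ρ·σ_T/σ_S and passes through (μ_S, μ_T).
E[T | S=-4.6] = 11.6 + (0.02)·(0.9/3.4)·(-4.6 − (-4.7)) = 11.6 + (0.0052941)·(0.1) = 11.6005.

11.6005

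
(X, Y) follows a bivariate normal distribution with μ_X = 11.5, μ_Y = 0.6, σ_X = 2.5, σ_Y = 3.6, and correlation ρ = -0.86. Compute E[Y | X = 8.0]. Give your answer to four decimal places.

4.9344

For a bivariate normal, E[Y | X=x] = μ_Y + ρ·(σ_Y/σ_X)·(x − μ_X).
E[Y | X=8.0] = 0.6 + (-0.86)·(3.6/2.5)·(8.0 − (11.5)) = 0.6 + (-1.2384)·(-3.5) = 4.9344.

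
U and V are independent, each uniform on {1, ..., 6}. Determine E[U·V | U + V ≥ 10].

169/6

Outcomes with U + V ≥ 10: (4,6), (5,5), (5,6), (6,4), (6,5), (6,6), each with probability 1/36.
E[U·V | U + V ≥ 10] = (24 + 25 + 30 + 24 + 30 + 36) / 6 = 169/6.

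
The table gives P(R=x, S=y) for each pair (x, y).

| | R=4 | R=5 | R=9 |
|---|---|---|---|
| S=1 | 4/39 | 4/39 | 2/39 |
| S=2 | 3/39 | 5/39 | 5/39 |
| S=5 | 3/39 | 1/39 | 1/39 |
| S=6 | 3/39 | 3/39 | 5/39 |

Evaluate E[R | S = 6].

P(S = 6) = 11/39.
Σ R·P over the event = 4·(3/39) + 5·(3/39) + 9·(5/39) = 24/13.
E[R | S = 6] = (24/13) / (11/39) = 72/11.

72/11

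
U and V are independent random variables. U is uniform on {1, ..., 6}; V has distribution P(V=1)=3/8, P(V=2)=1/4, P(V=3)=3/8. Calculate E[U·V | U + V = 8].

69/5

P(U + V = 8) = 5/48.
Summing UV·P(x,y) over outcomes with U + V = 8 gives 23/16.
E[U·V | U + V = 8] = (23/16) / (5/48) = 69/5.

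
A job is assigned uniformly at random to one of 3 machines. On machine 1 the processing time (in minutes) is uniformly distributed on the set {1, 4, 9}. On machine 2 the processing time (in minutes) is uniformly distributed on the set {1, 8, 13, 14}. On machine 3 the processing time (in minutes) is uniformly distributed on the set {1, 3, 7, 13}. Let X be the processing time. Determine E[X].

59/9

E[X | machine 1] = (1+4+9)/3 = 14/3.
E[X | machine 2] = (1+8+13+14)/4 = 9.
E[X | machine 3] = (1+3+7+13)/4 = 6.
E[X] = (1/3)·(14/3) + (1/3)·(9) + (1/3)·(6) = 59/9.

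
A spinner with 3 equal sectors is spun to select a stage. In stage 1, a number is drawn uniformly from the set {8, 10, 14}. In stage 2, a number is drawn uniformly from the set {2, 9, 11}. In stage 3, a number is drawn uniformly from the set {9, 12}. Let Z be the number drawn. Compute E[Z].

19/2

E[Z | stage 1] = (8+10+14)/3 = 32/3.
E[Z | stage 2] = (2+9+11)/3 = 22/3.
E[Z | stage 3] = (9+12)/2 = 21/2.
By the law of total expectation,
E[Z] = (1/3)·(32/3) + (1/3)·(22/3) + (1/3)·(21/2) = 19/2.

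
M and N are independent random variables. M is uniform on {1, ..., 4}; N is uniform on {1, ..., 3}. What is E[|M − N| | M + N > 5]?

1

Outcomes with M + N > 5: (3,3), (4,2), (4,3), each with probability 1/12.
E[|M − N| | M + N > 5] = (0 + 2 + 1) / 3 = 1.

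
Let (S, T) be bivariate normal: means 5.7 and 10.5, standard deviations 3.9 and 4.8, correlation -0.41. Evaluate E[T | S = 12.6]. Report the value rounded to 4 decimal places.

For a bivariate normal, E[T | S=x] = μ_T + ρ·(σ_T/σ_S)·(x − μ_S).
E[T | S=12.6] = 10.5 + (-0.41)·(4.8/3.9)·(12.6 − (5.7)) = 10.5 + (-0.504615)·(6.9) = 7.0182.

7.0182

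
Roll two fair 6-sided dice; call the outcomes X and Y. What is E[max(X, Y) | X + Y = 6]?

Outcomes with X + Y = 6: (1,5), (2,4), (3,3), (4,2), (5,1), each with probability 1/36.
E[max(X, Y) | X + Y = 6] = (5 + 4 + 3 + 4 + 5) / 5 = 21/5.

21/5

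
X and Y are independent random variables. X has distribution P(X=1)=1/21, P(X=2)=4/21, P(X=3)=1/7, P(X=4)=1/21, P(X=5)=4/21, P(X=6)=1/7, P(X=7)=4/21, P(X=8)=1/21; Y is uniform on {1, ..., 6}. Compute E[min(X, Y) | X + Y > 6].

P(X + Y > 6) = 5/7.
Summing min(X,Y)·P(x,y) over outcomes with X + Y > 6 gives 101/42.
E[min(X, Y) | X + Y > 6] = (101/42) / (5/7) = 101/30.

101/30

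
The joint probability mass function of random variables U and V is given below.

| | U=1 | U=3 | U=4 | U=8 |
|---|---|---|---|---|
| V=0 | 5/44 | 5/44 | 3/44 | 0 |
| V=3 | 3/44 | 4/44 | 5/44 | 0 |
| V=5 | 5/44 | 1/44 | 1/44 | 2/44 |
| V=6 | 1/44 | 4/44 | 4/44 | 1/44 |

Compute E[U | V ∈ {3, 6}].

36/11

P(V ∈ {3, 6}) = 1/2.
Summing U·P(U=x,V=y) over the conditioning event gives 18/11.
E[U | V ∈ {3, 6}] = (18/11) / (1/2) = 36/11.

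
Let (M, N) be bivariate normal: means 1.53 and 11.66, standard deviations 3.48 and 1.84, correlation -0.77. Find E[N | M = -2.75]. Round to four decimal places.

The regression of N on M has slope ρ·σ_N/σ_M and passes through (μ_M, μ_N).
E[N | M=-2.75] = 11.66 + (-0.77)·(1.84/3.48)·(-2.75 − (1.53)) = 11.66 + (-0.40713)·(-4.28) = 13.4025.

13.4025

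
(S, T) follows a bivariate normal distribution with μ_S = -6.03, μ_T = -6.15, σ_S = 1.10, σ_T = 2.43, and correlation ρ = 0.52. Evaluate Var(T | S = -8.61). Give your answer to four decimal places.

4.3082

The conditional variance in a bivariate normal is σ_T²(1 − ρ²), independent of x.
Var(T | S=-8.61) = (2.43)²·(1 − (0.52)²) = 5.9049·0.7296 = 4.3082.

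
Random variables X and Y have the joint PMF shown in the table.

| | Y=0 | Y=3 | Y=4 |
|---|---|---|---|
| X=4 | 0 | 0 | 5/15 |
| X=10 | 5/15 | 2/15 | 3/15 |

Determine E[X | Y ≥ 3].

P(Y ≥ 3) = 2/3.
Σ X·P over the event = 4·(5/15) + 10·(2/15) + 10·(3/15) = 14/3.
E[X | Y ≥ 3] = (14/3) / (2/3) = 7.

7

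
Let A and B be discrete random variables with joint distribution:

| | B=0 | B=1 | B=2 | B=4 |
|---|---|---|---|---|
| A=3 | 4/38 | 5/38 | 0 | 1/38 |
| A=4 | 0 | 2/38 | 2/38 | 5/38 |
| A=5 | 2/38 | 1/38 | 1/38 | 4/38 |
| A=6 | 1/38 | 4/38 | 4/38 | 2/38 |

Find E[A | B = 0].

P(B = 0) = 7/38.
Σ A·P over the event = 3·(4/38) + 5·(2/38) + 6·(1/38) = 14/19.
E[A | B = 0] = (14/19) / (7/38) = 4.

4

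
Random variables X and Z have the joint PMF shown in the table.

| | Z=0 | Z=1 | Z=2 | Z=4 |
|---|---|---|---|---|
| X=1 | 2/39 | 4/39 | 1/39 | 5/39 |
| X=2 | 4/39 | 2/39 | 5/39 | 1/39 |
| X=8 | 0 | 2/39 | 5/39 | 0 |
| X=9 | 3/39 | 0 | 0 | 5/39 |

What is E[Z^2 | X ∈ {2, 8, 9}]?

P(X ∈ {2, 8, 9}) = 9/13.
Summing Z^2·P(X=x,Z=y) over the conditioning event gives 140/39.
E[Z^2 | X ∈ {2, 8, 9}] = (140/39) / (9/13) = 140/27.

140/27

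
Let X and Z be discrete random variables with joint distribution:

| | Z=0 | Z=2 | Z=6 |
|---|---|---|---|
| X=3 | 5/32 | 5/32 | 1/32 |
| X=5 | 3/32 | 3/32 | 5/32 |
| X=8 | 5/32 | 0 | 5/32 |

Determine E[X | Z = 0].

70/13

P(Z = 0) = 13/32.
Σ X·P over the event = 3·(5/32) + 5·(3/32) + 8·(5/32) = 35/16.
E[X | Z = 0] = (35/16) / (13/32) = 70/13.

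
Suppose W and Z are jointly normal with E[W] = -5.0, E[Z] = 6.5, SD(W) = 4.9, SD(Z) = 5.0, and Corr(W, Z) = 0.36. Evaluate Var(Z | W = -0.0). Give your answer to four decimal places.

Var(Z | W=x) = (1 − ρ²)·σ_Z².
Var(Z | W=-0.0) = (5.0)²·(1 − (0.36)²) = 25·0.8704 = 21.7600.

21.7600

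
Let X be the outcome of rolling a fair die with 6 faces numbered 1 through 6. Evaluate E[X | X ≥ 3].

9/2

Given X ≥ 3, X is equally likely to be any of {3, 4, 5, 6}.
E[X | X ≥ 3] = (3 + 4 + 5 + 6) / 4 = 9/2.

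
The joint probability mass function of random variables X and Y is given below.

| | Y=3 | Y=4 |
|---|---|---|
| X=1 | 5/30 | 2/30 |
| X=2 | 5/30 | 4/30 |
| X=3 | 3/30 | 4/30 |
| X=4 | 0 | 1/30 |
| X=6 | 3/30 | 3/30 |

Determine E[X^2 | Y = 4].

89/7

P(Y = 4) = 7/15.
Σ X^2·P over the event = 1·(2/30) + 4·(4/30) + 9·(4/30) + 16·(1/30) + 36·(3/30) = 89/15.
E[X^2 | Y = 4] = (89/15) / (7/15) = 89/7.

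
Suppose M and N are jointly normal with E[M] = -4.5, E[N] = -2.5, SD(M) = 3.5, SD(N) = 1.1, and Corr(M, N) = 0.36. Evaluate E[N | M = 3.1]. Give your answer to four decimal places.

E[N | M=x] = μ_N + ρ(σ_N/σ_M)(x − μ_M) for jointly normal variables.
E[N | M=3.1] = -2.5 + (0.36)·(1.1/3.5)·(3.1 − (-4.5)) = -2.5 + (0.11314)·(7.6) = -1.6401.

-1.6401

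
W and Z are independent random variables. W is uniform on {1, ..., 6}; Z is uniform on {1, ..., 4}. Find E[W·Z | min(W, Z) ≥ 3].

63/4

Outcomes with min(W, Z) ≥ 3: (3,3), (3,4), (4,3), (4,4), (5,3), (5,4), (6,3), (6,4), each with probability 1/24.
E[W·Z | min(W, Z) ≥ 3] = (9 + 12 + 12 + 16 + 15 + 20 + 18 + 24) / 8 = 63/4.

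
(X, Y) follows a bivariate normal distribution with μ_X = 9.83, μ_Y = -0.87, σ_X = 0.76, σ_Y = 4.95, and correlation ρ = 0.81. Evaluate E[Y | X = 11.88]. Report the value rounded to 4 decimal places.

The regression of Y on X has slope ρ·σ_Y/σ_X and passes through (μ_X, μ_Y).
E[Y | X=11.88] = -0.87 + (0.81)·(4.95/0.76)·(11.88 − (9.83)) = -0.87 + (5.27566)·(2.05) = 9.9451.

9.9451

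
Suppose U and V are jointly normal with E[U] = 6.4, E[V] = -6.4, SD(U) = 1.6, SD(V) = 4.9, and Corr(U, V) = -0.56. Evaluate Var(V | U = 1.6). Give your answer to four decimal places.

16.4805

The conditional variance in a bivariate normal is σ_V²(1 − ρ²), independent of x.
Var(V | U=1.6) = (4.9)²·(1 − (-0.56)²) = 24.01·0.6864 = 16.4805.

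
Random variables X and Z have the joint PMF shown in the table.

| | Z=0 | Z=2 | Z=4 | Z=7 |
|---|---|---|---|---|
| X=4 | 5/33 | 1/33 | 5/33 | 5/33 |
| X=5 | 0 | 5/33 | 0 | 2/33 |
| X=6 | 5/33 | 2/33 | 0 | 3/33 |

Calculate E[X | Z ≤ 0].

P(Z ≤ 0) = 10/33.
Σ X·P over the event = 4·(5/33) + 6·(5/33) = 50/33.
E[X | Z ≤ 0] = (50/33) / (10/33) = 5.

5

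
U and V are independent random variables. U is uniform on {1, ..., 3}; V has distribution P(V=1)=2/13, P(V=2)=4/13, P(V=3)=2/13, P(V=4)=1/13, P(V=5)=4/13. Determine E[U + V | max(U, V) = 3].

P(max(U, V) = 3) = 4/13.
Summing (U+V)·P(x,y) over outcomes with max(U, V) = 3 gives 58/39.
E[U + V | max(U, V) = 3] = (58/39) / (4/13) = 29/6.

29/6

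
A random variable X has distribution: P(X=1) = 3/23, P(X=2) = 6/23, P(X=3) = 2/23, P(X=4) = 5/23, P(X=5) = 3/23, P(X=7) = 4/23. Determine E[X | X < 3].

5/3

P(X < 3) = 9/23.
Σ over the event: 1·3/23 + 2·6/23 = 15/23.
E[X | X < 3] = (15/23) / (9/23) = 5/3.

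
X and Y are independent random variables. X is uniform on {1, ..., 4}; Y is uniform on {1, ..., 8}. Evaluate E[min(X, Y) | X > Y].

5/3

Outcomes with X > Y: (2,1), (3,1), (3,2), (4,1), (4,2), (4,3), each with probability 1/32.
E[min(X, Y) | X > Y] = (1 + 1 + 2 + 1 + 2 + 3) / 6 = 5/3.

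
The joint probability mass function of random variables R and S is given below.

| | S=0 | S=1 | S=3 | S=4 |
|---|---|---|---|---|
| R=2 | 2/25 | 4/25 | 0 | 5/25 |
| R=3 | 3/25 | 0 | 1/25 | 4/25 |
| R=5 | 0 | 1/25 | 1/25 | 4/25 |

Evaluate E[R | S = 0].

13/5

P(S = 0) = 1/5.
Σ R·P over the event = 2·(2/25) + 3·(3/25) = 13/25.
E[R | S = 0] = (13/25) / (1/5) = 13/5.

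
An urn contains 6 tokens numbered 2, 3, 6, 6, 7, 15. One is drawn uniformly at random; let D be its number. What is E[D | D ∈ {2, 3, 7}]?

P(D ∈ {2, 3, 7}) = 1/2.
Σ over the event: 2·1/6 + 3·1/6 + 7·1/6 = 2.
E[D | D ∈ {2, 3, 7}] = (2) / (1/2) = 4.

4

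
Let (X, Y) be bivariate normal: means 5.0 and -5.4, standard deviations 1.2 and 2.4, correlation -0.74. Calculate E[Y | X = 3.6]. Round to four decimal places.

-3.3280

E[Y | X=x] = μ_Y + ρ(σ_Y/σ_X)(x − μ_X) for jointly normal variables.
E[Y | X=3.6] = -5.4 + (-0.74)·(2.4/1.2)·(3.6 − (5.0)) = -5.4 + (-1.48)·(-1.4) = -3.3280.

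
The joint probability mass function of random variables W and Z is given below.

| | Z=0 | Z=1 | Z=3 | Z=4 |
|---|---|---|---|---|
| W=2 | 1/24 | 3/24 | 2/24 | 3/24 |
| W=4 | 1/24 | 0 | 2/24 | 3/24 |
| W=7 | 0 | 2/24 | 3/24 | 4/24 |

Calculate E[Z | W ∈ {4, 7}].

3

P(W ∈ {4, 7}) = 5/8.
Σ Z·P over the event = 0·(1/24) + 3·(2/24) + 4·(3/24) + 1·(2/24) + 3·(3/24) + 4·(4/24) = 15/8.
E[Z | W ∈ {4, 7}] = (15/8) / (5/8) = 3.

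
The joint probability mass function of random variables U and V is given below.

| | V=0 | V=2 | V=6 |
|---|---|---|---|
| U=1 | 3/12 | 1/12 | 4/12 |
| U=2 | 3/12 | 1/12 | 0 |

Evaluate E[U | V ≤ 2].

P(V ≤ 2) = 2/3.
Σ U·P over the event = 1·(3/12) + 1·(1/12) + 2·(3/12) + 2·(1/12) = 1.
E[U | V ≤ 2] = (1) / (2/3) = 3/2.

3/2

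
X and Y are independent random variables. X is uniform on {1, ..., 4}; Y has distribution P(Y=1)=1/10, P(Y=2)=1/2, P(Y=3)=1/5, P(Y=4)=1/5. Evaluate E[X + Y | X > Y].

P(X > Y) = 3/8.
Summing (X+Y)·P(x,y) over outcomes with X > Y gives 81/40.
E[X + Y | X > Y] = (81/40) / (3/8) = 27/5.

27/5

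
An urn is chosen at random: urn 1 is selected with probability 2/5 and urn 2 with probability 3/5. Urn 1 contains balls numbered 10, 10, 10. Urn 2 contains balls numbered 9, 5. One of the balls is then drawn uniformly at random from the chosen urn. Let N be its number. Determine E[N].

41/5

E[N | urn 1] = (10+10+10)/3 = 10.
E[N | urn 2] = (9+5)/2 = 7.
E[N] = (2/5)·(10) + (3/5)·(7) = 41/5.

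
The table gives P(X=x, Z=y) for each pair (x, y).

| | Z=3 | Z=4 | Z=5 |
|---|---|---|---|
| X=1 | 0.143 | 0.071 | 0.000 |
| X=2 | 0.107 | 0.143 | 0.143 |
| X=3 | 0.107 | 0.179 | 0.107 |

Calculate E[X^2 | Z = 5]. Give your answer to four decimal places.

6.1400

P(Z = 5) = 0.250.
Σ X^2·P over the event = 4·(0.143) + 9·(0.107) = 1.535.
E[X^2 | Z = 5] = (1.535) / (0.250) = 6.1400.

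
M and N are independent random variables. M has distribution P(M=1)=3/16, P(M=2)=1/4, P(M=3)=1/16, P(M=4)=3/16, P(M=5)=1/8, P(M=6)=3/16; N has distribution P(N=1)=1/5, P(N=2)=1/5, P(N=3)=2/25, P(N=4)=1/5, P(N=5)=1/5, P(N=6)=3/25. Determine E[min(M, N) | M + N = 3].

1

P(M + N = 3) = 7/80.
Summing min(M,N)·P(x,y) over outcomes with M + N = 3 gives 7/80.
E[min(M, N) | M + N = 3] = (7/80) / (7/80) = 1.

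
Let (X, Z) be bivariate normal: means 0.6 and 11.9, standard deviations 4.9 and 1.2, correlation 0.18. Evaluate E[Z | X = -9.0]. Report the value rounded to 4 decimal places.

11.4768

The regression of Z on X has slope ρ·σ_Z/σ_X and passes through (μ_X, μ_Z).
E[Z | X=-9.0] = 11.9 + (0.18)·(1.2/4.9)·(-9.0 − (0.6)) = 11.9 + (0.044082)·(-9.6) = 11.4768.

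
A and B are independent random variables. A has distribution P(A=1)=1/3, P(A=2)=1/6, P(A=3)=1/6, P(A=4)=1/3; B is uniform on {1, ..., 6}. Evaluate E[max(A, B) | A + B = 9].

P(A + B = 9) = 1/12.
Summing max(A,B)·P(x,y) over outcomes with A + B = 9 gives 4/9.
E[max(A, B) | A + B = 9] = (4/9) / (1/12) = 16/3.

16/3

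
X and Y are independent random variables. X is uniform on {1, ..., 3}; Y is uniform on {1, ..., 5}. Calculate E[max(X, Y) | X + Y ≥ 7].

Outcomes with X + Y ≥ 7: (2,5), (3,4), (3,5), each with probability 1/15.
E[max(X, Y) | X + Y ≥ 7] = (5 + 4 + 5) / 3 = 14/3.

14/3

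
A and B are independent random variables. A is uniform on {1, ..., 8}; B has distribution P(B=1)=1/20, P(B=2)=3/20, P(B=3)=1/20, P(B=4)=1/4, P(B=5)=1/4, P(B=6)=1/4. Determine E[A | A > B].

158/25

P(A > B) = 15/32.
Summing A·P(x,y) over outcomes with A > B gives 237/80.
E[A | A > B] = (237/80) / (15/32) = 158/25.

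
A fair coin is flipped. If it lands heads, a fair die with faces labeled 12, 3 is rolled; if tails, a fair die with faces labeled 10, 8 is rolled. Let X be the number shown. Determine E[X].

33/4

E[X | heads] = (12+3)/2 = 15/2.
E[X | tails] = (10+8)/2 = 9.
E[X] = (1/2)·(15/2) + (1/2)·(9) = 33/4.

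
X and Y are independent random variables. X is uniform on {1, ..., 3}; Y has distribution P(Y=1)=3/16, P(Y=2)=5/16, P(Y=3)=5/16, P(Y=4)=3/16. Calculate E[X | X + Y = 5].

P(X + Y = 5) = 13/48.
Summing X·P(x,y) over outcomes with X + Y = 5 gives 7/12.
E[X | X + Y = 5] = (7/12) / (13/48) = 28/13.

28/13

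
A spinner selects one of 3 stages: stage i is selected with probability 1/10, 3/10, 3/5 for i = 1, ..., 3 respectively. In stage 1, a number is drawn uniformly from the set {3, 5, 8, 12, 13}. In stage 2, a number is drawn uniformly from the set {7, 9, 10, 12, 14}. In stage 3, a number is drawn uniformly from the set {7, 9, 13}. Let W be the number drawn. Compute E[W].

487/50

E[W | stage 1] = (3+5+8+12+13)/5 = 41/5.
E[W | stage 2] = (7+9+10+12+14)/5 = 52/5.
E[W | stage 3] = (7+9+13)/3 = 29/3.
By the law of total expectation,
E[W] = (1/10)·(41/5) + (3/10)·(52/5) + (3/5)·(29/3) = 487/50.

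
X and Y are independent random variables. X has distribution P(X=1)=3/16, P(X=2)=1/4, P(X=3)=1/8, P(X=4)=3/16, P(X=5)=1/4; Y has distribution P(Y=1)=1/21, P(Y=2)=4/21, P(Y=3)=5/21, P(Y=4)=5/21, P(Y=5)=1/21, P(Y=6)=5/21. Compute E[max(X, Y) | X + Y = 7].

29/6

P(X + Y = 7) = 5/28.
Summing max(X,Y)·P(x,y) over outcomes with X + Y = 7 gives 145/168.
E[max(X, Y) | X + Y = 7] = (145/168) / (5/28) = 29/6.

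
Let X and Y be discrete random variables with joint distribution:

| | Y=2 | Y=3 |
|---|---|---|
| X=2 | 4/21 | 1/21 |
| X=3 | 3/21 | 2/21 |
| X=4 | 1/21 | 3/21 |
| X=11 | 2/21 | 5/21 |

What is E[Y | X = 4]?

P(X = 4) = 4/21.
Σ Y·P over the event = 2·(1/21) + 3·(3/21) = 11/21.
E[Y | X = 4] = (11/21) / (4/21) = 11/4.

11/4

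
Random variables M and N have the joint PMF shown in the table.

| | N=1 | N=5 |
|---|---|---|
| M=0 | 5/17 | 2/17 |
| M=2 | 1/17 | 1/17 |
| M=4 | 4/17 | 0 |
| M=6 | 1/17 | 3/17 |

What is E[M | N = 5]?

P(N = 5) = 6/17.
Σ M·P over the event = 0·(2/17) + 2·(1/17) + 6·(3/17) = 20/17.
E[M | N = 5] = (20/17) / (6/17) = 10/3.

10/3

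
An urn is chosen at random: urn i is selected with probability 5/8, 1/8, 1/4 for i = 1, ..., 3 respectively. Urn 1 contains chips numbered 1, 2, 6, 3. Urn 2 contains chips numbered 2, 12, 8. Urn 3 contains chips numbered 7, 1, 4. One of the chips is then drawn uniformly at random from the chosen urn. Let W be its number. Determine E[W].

E[W | urn 1] = (1+2+6+3)/4 = 3.
E[W | urn 2] = (2+12+8)/3 = 22/3.
E[W | urn 3] = (7+1+4)/3 = 4.
By the law of total expectation,
E[W] = (5/8)·(3) + (1/8)·(22/3) + (1/4)·(4) = 91/24.

91/24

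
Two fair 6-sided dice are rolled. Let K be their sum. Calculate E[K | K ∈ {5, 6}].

50/9

P(K ∈ {5, 6}) = 1/4.
Σ over the event: 5·1/9 + 6·5/36 = 25/18.
E[K | K ∈ {5, 6}] = (25/18) / (1/4) = 50/9.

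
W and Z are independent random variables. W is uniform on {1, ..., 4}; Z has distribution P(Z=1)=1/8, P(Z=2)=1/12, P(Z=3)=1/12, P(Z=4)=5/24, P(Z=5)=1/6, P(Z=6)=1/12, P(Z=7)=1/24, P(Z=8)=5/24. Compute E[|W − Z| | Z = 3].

1

P(Z = 3) = 1/12.
Summing |W−Z|·P(x,y) over outcomes with Z = 3 gives 1/12.
E[|W − Z| | Z = 3] = (1/12) / (1/12) = 1.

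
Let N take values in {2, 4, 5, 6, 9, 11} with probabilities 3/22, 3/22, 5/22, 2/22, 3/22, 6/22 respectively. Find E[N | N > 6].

P(N > 6) = 9/22.
Σ over the event: 9·3/22 + 11·3/11 = 93/22.
E[N | N > 6] = (93/22) / (9/22) = 31/3.

31/3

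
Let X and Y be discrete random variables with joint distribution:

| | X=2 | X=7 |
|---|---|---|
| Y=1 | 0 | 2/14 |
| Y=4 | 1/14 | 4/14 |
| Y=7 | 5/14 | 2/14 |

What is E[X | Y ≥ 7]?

24/7

P(Y ≥ 7) = 1/2.
Σ X·P over the event = 2·(5/14) + 7·(2/14) = 12/7.
E[X | Y ≥ 7] = (12/7) / (1/2) = 24/7.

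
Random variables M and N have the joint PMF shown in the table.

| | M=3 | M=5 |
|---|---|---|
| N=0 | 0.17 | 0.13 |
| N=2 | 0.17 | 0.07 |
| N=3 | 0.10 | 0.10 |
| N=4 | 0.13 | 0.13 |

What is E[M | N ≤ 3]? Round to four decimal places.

3.8108

P(N ≤ 3) = 0.74.
Σ M·P over the event = 3·(0.17) + 3·(0.17) + 3·(0.10) + 5·(0.13) + 5·(0.07) + 5·(0.10) = 2.82.
E[M | N ≤ 3] = (2.82) / (0.74) = 3.8108.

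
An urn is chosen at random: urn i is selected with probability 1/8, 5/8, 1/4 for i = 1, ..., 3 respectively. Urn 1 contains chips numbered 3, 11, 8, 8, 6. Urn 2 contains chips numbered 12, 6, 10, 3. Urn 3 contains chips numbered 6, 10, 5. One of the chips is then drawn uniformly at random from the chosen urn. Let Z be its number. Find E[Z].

E[Z | urn 1] = (3+11+8+8+6)/5 = 36/5.
E[Z | urn 2] = (12+6+10+3)/4 = 31/4.
E[Z | urn 3] = (6+10+5)/3 = 7.
E[Z] = (1/8)·(36/5) + (5/8)·(31/4) + (1/4)·(7) = 1199/160.

1199/160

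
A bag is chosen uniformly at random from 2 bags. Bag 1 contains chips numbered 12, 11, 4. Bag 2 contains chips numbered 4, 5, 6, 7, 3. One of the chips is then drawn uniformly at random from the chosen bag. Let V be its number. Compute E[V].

7

E[V | bag 1] = (12+11+4)/3 = 9.
E[V | bag 2] = (4+5+6+7+3)/5 = 5.
By the law of total expectation,
E[V] = (1/2)·(9) + (1/2)·(5) = 7.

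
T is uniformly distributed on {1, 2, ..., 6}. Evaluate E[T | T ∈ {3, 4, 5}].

4

P(T ∈ {3, 4, 5}) = 1/2.
Σ over the event: 3·1/6 + 4·1/6 + 5·1/6 = 2.
E[T | T ∈ {3, 4, 5}] = (2) / (1/2) = 4.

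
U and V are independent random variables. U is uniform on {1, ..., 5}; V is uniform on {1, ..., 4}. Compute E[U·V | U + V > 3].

P(U + V > 3) = 17/20.
Summing UV·P(x,y) over outcomes with U + V > 3 gives 29/4.
E[U·V | U + V > 3] = (29/4) / (17/20) = 145/17.

145/17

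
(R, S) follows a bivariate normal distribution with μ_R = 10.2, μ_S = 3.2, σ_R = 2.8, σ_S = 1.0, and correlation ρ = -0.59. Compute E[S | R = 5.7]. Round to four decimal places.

4.1482

E[S | R=x] = μ_S + ρ(σ_S/σ_R)(x − μ_R) for jointly normal variables.
E[S | R=5.7] = 3.2 + (-0.59)·(1.0/2.8)·(5.7 − (10.2)) = 3.2 + (-0.21071)·(-4.5) = 4.1482.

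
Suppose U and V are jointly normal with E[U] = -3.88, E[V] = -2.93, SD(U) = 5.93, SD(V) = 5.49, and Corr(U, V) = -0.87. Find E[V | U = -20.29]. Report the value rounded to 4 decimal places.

For a bivariate normal, E[V | U=x] = μ_V + ρ·(σ_V/σ_U)·(x − μ_U).
E[V | U=-20.29] = -2.93 + (-0.87)·(5.49/5.93)·(-20.29 − (-3.88)) = -2.93 + (-0.80545)·(-16.41) = 10.2874.

10.2874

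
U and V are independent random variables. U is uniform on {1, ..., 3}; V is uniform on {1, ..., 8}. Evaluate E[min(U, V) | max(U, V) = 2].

Outcomes with max(U, V) = 2: (1,2), (2,1), (2,2), each with probability 1/24.
E[min(U, V) | max(U, V) = 2] = (1 + 1 + 2) / 3 = 4/3.

4/3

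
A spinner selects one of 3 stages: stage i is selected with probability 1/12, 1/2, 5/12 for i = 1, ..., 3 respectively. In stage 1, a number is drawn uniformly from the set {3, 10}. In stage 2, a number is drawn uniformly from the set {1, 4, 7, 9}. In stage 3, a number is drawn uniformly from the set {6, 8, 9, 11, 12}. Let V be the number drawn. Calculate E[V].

7

E[V | stage 1] = (3+10)/2 = 13/2.
E[V | stage 2] = (1+4+7+9)/4 = 21/4.
E[V | stage 3] = (6+8+9+11+12)/5 = 46/5.
By the law of total expectation,
E[V] = (1/12)·(13/2) + (1/2)·(21/4) + (5/12)·(46/5) = 7.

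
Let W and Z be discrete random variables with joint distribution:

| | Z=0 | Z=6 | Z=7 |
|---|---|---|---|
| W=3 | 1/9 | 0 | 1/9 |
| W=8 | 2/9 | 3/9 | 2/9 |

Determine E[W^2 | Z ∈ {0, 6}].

329/6

P(Z ∈ {0, 6}) = 2/3.
Summing W^2·P(W=x,Z=y) over the conditioning event gives 329/9.
E[W^2 | Z ∈ {0, 6}] = (329/9) / (2/3) = 329/6.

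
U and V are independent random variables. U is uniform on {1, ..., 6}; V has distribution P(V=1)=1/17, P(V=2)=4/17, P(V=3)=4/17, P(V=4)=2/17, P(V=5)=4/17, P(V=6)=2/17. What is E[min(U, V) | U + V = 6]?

29/15

P(U + V = 6) = 5/34.
Summing min(U,V)·P(x,y) over outcomes with U + V = 6 gives 29/102.
E[min(U, V) | U + V = 6] = (29/102) / (5/34) = 29/15.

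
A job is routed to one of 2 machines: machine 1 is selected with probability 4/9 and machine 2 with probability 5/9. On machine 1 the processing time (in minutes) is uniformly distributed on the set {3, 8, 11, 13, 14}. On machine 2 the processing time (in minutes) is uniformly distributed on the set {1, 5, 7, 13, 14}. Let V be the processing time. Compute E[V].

E[V | machine 1] = (3+8+11+13+14)/5 = 49/5.
E[V | machine 2] = (1+5+7+13+14)/5 = 8.
By the law of total expectation,
E[V] = (4/9)·(49/5) + (5/9)·(8) = 44/5.

44/5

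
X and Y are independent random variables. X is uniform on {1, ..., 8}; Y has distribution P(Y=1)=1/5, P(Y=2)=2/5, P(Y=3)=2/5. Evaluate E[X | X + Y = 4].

P(X + Y = 4) = 1/8.
Summing X·P(x,y) over outcomes with X + Y = 4 gives 9/40.
E[X | X + Y = 4] = (9/40) / (1/8) = 9/5.

9/5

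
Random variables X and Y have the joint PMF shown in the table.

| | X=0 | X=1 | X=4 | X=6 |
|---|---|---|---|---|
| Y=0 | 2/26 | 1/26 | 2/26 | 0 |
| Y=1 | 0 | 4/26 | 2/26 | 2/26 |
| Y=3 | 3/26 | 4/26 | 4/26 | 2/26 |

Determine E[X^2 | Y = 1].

P(Y = 1) = 4/13.
Σ X^2·P over the event = 1·(4/26) + 16·(2/26) + 36·(2/26) = 54/13.
E[X^2 | Y = 1] = (54/13) / (4/13) = 27/2.

27/2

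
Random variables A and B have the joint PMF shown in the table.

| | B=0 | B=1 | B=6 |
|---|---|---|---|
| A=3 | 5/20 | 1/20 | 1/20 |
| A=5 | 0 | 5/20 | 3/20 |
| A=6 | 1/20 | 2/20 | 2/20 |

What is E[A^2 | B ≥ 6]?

P(B ≥ 6) = 3/10.
Σ A^2·P over the event = 9·(1/20) + 25·(3/20) + 36·(2/20) = 39/5.
E[A^2 | B ≥ 6] = (39/5) / (3/10) = 26.

26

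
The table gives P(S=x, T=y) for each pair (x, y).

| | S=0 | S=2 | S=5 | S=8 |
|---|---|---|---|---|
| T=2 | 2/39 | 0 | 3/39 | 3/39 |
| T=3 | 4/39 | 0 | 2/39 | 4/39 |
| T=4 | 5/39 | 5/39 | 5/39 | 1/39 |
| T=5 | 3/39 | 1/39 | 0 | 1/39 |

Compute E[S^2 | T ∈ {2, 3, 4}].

23

P(T ∈ {2, 3, 4}) = 34/39.
Summing S^2·P(S=x,T=y) over the conditioning event gives 782/39.
E[S^2 | T ∈ {2, 3, 4}] = (782/39) / (34/39) = 23.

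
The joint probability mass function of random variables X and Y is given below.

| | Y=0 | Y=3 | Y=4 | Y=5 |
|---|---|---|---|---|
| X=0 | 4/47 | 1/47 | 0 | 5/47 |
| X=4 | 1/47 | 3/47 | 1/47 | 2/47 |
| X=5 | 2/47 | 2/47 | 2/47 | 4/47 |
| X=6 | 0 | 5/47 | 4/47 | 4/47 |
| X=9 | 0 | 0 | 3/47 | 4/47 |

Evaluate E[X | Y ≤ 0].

2

P(Y ≤ 0) = 7/47.
Σ X·P over the event = 0·(4/47) + 4·(1/47) + 5·(2/47) = 14/47.
E[X | Y ≤ 0] = (14/47) / (7/47) = 2.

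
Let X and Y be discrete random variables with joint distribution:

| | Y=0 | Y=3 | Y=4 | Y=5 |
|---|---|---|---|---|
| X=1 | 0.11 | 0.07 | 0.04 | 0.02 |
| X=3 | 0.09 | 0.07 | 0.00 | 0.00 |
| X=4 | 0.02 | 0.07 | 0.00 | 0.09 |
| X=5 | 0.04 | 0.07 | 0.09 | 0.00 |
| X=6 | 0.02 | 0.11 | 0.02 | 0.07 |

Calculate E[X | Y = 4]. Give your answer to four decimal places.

P(Y = 4) = 0.15.
Σ X·P over the event = 1·(0.04) + 5·(0.09) + 6·(0.02) = 0.61.
E[X | Y = 4] = (0.61) / (0.15) = 4.0667.

4.0667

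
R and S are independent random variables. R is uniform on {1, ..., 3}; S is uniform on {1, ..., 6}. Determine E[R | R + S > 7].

8/3

Outcomes with R + S > 7: (2,6), (3,5), (3,6), each with probability 1/18.
E[R | R + S > 7] = (2 + 3 + 3) / 3 = 8/3.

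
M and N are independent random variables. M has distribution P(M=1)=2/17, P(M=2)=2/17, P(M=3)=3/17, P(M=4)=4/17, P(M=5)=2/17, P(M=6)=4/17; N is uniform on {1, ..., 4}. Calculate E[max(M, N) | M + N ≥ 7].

P(M + N ≥ 7) = 33/68.
Summing max(M,N)·P(x,y) over outcomes with M + N ≥ 7 gives 5/2.
E[max(M, N) | M + N ≥ 7] = (5/2) / (33/68) = 170/33.

170/33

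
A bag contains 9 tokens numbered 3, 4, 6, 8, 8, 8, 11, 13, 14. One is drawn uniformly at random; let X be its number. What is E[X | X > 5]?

68/7

P(X > 5) = 7/9.
Σ over the event: 6·1/9 + 8·1/3 + 11·1/9 + 13·1/9 + 14·1/9 = 68/9.
E[X | X > 5] = (68/9) / (7/9) = 68/7.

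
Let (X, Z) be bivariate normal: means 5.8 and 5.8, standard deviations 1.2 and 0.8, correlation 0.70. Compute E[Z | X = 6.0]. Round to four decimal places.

5.8933

The regression of Z on X has slope ρ·σ_Z/σ_X and passes through (μ_X, μ_Z).
E[Z | X=6.0] = 5.8 + (0.70)·(0.8/1.2)·(6.0 − (5.8)) = 5.8 + (0.46667)·(0.2) = 5.8933.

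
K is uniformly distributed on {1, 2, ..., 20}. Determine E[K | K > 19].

20

Given K > 19, K is equally likely to be any of {20}.
E[K | K > 19] = (20) / 1 = 20.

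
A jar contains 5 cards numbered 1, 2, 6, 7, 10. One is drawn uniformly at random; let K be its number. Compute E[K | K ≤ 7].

4

P(K ≤ 7) = 4/5.
Σ over the event: 1·1/5 + 2·1/5 + 6·1/5 + 7·1/5 = 16/5.
E[K | K ≤ 7] = (16/5) / (4/5) = 4.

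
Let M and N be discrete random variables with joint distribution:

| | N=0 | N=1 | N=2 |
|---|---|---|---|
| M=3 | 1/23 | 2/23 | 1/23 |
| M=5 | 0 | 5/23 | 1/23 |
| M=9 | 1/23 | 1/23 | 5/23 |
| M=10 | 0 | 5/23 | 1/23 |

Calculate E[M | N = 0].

P(N = 0) = 2/23.
Summing M·P(M=x,N=y) over the conditioning event gives 12/23.
E[M | N = 0] = (12/23) / (2/23) = 6.

6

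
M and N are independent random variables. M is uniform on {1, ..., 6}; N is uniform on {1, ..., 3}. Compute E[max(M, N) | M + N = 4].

P(M + N = 4) = 1/6.
Summing max(M,N)·P(x,y) over outcomes with M + N = 4 gives 4/9.
E[max(M, N) | M + N = 4] = (4/9) / (1/6) = 8/3.

8/3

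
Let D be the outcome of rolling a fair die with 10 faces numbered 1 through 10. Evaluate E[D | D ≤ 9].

Given D ≤ 9, D is equally likely to be any of {1, 2, 3, 4, 5, 6, 7, 8, 9}.
E[D | D ≤ 9] = (1 + 2 + 3 + 4 + 5 + 6 + 7 + 8 + 9) / 9 = 5.

5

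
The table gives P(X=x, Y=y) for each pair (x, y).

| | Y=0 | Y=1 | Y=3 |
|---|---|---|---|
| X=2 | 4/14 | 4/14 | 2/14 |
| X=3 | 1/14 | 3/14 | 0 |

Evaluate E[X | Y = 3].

2

P(Y = 3) = 1/7.
Summing X·P(X=x,Y=y) over the conditioning event gives 2/7.
E[X | Y = 3] = (2/7) / (1/7) = 2.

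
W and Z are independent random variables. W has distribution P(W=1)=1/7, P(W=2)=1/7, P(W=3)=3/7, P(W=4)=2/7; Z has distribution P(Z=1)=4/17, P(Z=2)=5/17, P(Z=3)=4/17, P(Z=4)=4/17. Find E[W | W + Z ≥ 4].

323/106

P(W + Z ≥ 4) = 106/119.
Summing W·P(x,y) over outcomes with W + Z ≥ 4 gives 19/7.
E[W | W + Z ≥ 4] = (19/7) / (106/119) = 323/106.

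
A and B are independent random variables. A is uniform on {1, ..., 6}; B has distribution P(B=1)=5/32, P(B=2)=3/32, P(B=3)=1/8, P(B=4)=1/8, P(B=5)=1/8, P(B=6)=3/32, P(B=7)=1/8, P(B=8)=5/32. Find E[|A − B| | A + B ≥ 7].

378/131

P(A + B ≥ 7) = 131/192.
Summing |A−B|·P(x,y) over outcomes with A + B ≥ 7 gives 63/32.
E[|A − B| | A + B ≥ 7] = (63/32) / (131/192) = 378/131.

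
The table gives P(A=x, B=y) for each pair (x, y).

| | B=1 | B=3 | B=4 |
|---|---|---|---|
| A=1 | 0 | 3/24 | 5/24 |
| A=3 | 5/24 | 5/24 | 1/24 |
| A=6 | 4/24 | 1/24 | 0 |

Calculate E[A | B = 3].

8/3

P(B = 3) = 3/8.
Summing A·P(A=x,B=y) over the conditioning event gives 1.
E[A | B = 3] = (1) / (3/8) = 8/3.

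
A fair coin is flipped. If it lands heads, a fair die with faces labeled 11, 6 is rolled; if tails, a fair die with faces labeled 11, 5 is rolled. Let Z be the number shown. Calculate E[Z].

E[Z | heads] = (11+6)/2 = 17/2.
E[Z | tails] = (11+5)/2 = 8.
E[Z] = (1/2)·(17/2) + (1/2)·(8) = 33/4.

33/4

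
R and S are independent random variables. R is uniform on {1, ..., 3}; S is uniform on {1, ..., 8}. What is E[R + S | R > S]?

4

Outcomes with R > S: (2,1), (3,1), (3,2), each with probability 1/24.
E[R + S | R > S] = (3 + 4 + 5) / 3 = 4.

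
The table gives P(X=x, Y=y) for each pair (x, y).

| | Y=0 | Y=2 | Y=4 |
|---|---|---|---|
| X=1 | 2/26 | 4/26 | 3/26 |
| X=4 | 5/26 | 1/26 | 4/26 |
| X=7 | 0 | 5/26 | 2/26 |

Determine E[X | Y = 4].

P(Y = 4) = 9/26.
Σ X·P over the event = 1·(3/26) + 4·(4/26) + 7·(2/26) = 33/26.
E[X | Y = 4] = (33/26) / (9/26) = 11/3.

11/3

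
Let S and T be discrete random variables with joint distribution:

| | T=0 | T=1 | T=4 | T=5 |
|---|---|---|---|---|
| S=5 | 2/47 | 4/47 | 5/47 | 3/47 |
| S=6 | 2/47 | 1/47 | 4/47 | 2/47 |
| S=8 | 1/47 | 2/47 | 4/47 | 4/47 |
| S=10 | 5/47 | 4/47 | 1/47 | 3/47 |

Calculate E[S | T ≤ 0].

8

P(T ≤ 0) = 10/47.
Σ S·P over the event = 5·(2/47) + 6·(2/47) + 8·(1/47) + 10·(5/47) = 80/47.
E[S | T ≤ 0] = (80/47) / (10/47) = 8.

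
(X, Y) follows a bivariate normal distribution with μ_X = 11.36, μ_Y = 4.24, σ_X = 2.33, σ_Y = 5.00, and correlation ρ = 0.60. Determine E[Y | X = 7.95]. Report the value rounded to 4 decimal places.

-0.1506

The regression of Y on X has slope ρ·σ_Y/σ_X and passes through (μ_X, μ_Y).
E[Y | X=7.95] = 4.24 + (0.60)·(5.00/2.33)·(7.95 − (11.36)) = 4.24 + (1.287554)·(-3.41) = -0.1506.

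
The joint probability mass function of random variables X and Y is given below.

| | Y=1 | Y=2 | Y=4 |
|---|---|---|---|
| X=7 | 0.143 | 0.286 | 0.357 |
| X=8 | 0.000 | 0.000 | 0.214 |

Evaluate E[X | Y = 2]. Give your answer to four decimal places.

P(Y = 2) = 0.286.
Σ X·P over the event = 7·(0.286) = 2.002.
E[X | Y = 2] = (2.002) / (0.286) = 7.0000.

7.0000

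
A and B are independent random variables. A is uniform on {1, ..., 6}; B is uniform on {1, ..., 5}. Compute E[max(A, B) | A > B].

P(A > B) = 1/2.
Summing max(A,B)·P(x,y) over outcomes with A > B gives 7/3.
E[max(A, B) | A > B] = (7/3) / (1/2) = 14/3.

14/3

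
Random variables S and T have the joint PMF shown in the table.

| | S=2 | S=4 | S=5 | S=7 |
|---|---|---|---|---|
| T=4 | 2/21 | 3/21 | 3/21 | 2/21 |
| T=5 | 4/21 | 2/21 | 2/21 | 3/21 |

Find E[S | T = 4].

P(T = 4) = 10/21.
Σ S·P over the event = 2·(2/21) + 4·(3/21) + 5·(3/21) + 7·(2/21) = 15/7.
E[S | T = 4] = (15/7) / (10/21) = 9/2.

9/2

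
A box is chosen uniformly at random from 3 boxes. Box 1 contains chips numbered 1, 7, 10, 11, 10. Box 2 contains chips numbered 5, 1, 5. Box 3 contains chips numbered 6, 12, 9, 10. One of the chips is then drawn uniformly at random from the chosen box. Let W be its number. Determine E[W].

1243/180

E[W | box 1] = (1+7+10+11+10)/5 = 39/5.
E[W | box 2] = (5+1+5)/3 = 11/3.
E[W | box 3] = (6+12+9+10)/4 = 37/4.
E[W] = (1/3)·(39/5) + (1/3)·(11/3) + (1/3)·(37/4) = 1243/180.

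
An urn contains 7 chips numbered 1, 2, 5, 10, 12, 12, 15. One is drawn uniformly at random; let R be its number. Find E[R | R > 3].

54/5

P(R > 3) = 5/7.
Σ over the event: 5·1/7 + 10·1/7 + 12·2/7 + 15·1/7 = 54/7.
E[R | R > 3] = (54/7) / (5/7) = 54/5.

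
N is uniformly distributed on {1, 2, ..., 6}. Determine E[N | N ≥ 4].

5

Given N ≥ 4, N is equally likely to be any of {4, 5, 6}.
E[N | N ≥ 4] = (4 + 5 + 6) / 3 = 5.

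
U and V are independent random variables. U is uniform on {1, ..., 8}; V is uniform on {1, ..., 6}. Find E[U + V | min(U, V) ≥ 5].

12

Outcomes with min(U, V) ≥ 5: (5,5), (5,6), (6,5), (6,6), (7,5), (7,6), (8,5), (8,6), each with probability 1/48.
E[U + V | min(U, V) ≥ 5] = (10 + 11 + 11 + 12 + 12 + 13 + 13 + 14) / 8 = 12.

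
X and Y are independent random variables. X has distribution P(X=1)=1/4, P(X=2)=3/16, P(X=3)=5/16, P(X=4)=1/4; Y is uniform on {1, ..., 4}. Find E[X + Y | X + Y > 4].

247/41

P(X + Y > 4) = 41/64.
Summing (X+Y)·P(x,y) over outcomes with X + Y > 4 gives 247/64.
E[X + Y | X + Y > 4] = (247/64) / (41/64) = 247/41.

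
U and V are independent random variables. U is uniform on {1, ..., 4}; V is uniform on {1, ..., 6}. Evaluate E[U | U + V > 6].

3

Outcomes with U + V > 6: (1,6), (2,5), (2,6), (3,4), (3,5), (3,6), (4,3), (4,4), (4,5), (4,6), each with probability 1/24.
E[U | U + V > 6] = (1 + 2 + 2 + 3 + 3 + 3 + 4 + 4 + 4 + 4) / 10 = 3.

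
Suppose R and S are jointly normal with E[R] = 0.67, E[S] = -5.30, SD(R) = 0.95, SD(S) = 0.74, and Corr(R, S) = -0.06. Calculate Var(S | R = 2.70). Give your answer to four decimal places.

0.5456

The conditional variance in a bivariate normal is σ_S²(1 − ρ²), independent of x.
Var(S | R=2.70) = (0.74)²·(1 − (-0.06)²) = 0.5476·0.9964 = 0.5456.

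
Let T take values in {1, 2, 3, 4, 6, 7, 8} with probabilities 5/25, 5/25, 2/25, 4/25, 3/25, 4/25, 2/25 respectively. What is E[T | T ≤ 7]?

83/23

P(T ≤ 7) = 23/25.
Σ over the event: 1·1/5 + 2·1/5 + 3·2/25 + 4·4/25 + 6·3/25 + 7·4/25 = 83/25.
E[T | T ≤ 7] = (83/25) / (23/25) = 83/23.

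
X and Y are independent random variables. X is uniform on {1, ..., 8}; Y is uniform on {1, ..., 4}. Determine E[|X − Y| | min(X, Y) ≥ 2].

P(min(X, Y) ≥ 2) = 21/32.
Summing |X−Y|·P(x,y) over outcomes with min(X, Y) ≥ 2 gives 25/16.
E[|X − Y| | min(X, Y) ≥ 2] = (25/16) / (21/32) = 50/21.

50/21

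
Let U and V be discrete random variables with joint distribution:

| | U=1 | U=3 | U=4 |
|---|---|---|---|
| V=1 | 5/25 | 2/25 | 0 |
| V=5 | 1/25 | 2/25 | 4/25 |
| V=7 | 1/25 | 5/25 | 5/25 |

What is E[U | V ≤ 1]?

P(V ≤ 1) = 7/25.
Summing U·P(U=x,V=y) over the conditioning event gives 11/25.
E[U | V ≤ 1] = (11/25) / (7/25) = 11/7.

11/7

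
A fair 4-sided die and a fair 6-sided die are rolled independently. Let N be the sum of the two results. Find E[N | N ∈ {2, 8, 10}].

36/5

P(N ∈ {2, 8, 10}) = 5/24.
Σ over the event: 2·1/24 + 8·1/8 + 10·1/24 = 3/2.
E[N | N ∈ {2, 8, 10}] = (3/2) / (5/24) = 36/5.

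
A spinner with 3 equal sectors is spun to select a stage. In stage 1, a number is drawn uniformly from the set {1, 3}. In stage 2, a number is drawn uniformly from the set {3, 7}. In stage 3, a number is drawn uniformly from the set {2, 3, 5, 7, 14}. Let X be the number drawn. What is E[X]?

22/5

E[X | stage 1] = (1+3)/2 = 2.
E[X | stage 2] = (3+7)/2 = 5.
E[X | stage 3] = (2+3+5+7+14)/5 = 31/5.
By the law of total expectation,
E[X] = (1/3)·(2) + (1/3)·(5) + (1/3)·(31/5) = 22/5.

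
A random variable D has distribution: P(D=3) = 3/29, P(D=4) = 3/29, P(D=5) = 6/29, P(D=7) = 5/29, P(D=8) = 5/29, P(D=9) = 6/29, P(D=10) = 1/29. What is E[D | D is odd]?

P(D is odd) = 20/29.
Σ over the event: 3·3/29 + 5·6/29 + 7·5/29 + 9·6/29 = 128/29.
E[D | D is odd] = (128/29) / (20/29) = 32/5.

32/5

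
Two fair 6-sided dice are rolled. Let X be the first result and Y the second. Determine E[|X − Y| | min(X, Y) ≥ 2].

8/5

P(min(X, Y) ≥ 2) = 25/36.
Summing |X−Y|·P(x,y) over outcomes with min(X, Y) ≥ 2 gives 10/9.
E[|X − Y| | min(X, Y) ≥ 2] = (10/9) / (25/36) = 8/5.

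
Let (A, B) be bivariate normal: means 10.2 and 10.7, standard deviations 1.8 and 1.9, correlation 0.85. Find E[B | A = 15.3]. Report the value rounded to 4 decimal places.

For a bivariate normal, E[B | A=x] = μ_B + ρ·(σ_B/σ_A)·(x − μ_A).
E[B | A=15.3] = 10.7 + (0.85)·(1.9/1.8)·(15.3 − (10.2)) = 10.7 + (0.89722)·(5.1) = 15.2758.

15.2758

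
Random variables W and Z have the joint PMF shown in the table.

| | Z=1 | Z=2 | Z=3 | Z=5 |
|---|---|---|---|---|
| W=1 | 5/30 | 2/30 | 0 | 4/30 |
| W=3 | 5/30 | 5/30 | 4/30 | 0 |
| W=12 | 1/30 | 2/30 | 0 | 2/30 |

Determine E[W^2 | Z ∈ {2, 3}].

P(Z ∈ {2, 3}) = 13/30.
Σ W^2·P over the event = 1·(2/30) + 9·(5/30) + 9·(4/30) + 144·(2/30) = 371/30.
E[W^2 | Z ∈ {2, 3}] = (371/30) / (13/30) = 371/13.

371/13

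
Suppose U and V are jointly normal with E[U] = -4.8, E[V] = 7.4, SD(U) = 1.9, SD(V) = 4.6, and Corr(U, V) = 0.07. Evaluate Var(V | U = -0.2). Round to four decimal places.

21.0563

For a bivariate normal, Var(V | U=x) = σ_V²(1 − ρ²).
Var(V | U=-0.2) = (4.6)²·(1 − (0.07)²) = 21.16·0.9951 = 21.0563.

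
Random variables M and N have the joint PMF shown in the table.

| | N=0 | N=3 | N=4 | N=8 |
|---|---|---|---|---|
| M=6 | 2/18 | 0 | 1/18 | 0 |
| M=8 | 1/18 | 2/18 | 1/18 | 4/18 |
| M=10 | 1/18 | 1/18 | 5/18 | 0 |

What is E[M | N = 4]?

P(N = 4) = 7/18.
Σ M·P over the event = 6·(1/18) + 8·(1/18) + 10·(5/18) = 32/9.
E[M | N = 4] = (32/9) / (7/18) = 64/7.

64/7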